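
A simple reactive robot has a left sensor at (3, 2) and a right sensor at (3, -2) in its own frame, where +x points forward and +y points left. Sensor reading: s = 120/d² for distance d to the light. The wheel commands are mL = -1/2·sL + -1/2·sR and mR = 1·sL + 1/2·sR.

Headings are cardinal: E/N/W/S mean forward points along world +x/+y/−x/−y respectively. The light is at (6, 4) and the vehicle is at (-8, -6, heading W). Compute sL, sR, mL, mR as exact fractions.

120/433 120/353 -47160/152849 68340/152849

left sensor world pos  = (-11, -8); dL² = 433
right sensor world pos = (-11, -4); dR² = 353
sL = 120/433 = 120/433
sR = 120/353 = 120/353
mL = -1/2·sL + -1/2·sR = -47160/152849
mR = 1·sL + 1/2·sR = 68340/152849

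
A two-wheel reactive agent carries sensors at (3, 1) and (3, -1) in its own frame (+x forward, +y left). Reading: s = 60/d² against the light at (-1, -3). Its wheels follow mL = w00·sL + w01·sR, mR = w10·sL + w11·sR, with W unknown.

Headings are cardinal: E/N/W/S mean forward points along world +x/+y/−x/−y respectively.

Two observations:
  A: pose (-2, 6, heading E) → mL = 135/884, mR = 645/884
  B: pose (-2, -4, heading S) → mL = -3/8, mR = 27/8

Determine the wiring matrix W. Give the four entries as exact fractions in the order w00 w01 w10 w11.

obs A: pose=(-2,6,E) → sL=15/26, sR=15/17, mL=135/884, mR=645/884
obs B: pose=(-2,-4,S) → sL=15/4, sR=3, mL=-3/8, mR=27/8
sensor matrix S = [[15/26, 15/17], [15/4, 3]]; det S = -1395/884
solve [mL_A; mL_B] = S·[w00; w01] and [mR_A; mR_B] = S·[w10; w11]:
  w00 = -1/2, w01 = 1/2, w10 = 1/2, w11 = 1/2

-1/2 1/2 1/2 1/2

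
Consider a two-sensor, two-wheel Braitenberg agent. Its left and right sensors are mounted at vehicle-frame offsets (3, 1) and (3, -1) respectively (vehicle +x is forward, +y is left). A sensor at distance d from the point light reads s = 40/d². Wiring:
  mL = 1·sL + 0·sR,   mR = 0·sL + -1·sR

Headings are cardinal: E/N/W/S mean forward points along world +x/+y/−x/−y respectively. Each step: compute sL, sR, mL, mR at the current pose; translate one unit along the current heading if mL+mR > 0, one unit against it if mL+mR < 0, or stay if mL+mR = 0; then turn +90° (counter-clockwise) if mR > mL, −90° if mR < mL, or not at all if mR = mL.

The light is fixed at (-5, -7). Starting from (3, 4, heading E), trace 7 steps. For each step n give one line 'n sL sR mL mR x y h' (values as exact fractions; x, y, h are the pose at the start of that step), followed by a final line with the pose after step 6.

n=0: pose=(3,4,E); sL=8/53, sR=40/221; mL=8/53, mR=-40/221; mL+mR=-352/11713 → advance -1; mR−mL=-3888/11713 → turn -1·90°
n=1: pose=(2,4,S); sL=5/16, sR=2/5; mL=5/16, mR=-2/5; mL+mR=-7/80 → advance -1; mR−mL=-57/80 → turn -1·90°
n=2: pose=(2,5,W); sL=40/137, sR=8/37; mL=40/137, mR=-8/37; mL+mR=384/5069 → advance +1; mR−mL=-2576/5069 → turn -1·90°
n=3: pose=(1,5,N); sL=4/25, sR=20/137; mL=4/25, mR=-20/137; mL+mR=48/3425 → advance +1; mR−mL=-1048/3425 → turn -1·90°
n=4: pose=(1,6,E); sL=40/277, sR=8/45; mL=40/277, mR=-8/45; mL+mR=-416/12465 → advance -1; mR−mL=-4016/12465 → turn -1·90°
n=5: pose=(0,6,S); sL=5/17, sR=10/29; mL=5/17, mR=-10/29; mL+mR=-25/493 → advance -1; mR−mL=-315/493 → turn -1·90°
n=6: pose=(0,7,W); sL=40/173, sR=40/229; mL=40/173, mR=-40/229; mL+mR=2240/39617 → advance +1; mR−mL=-16080/39617 → turn -1·90°

0 8/53 40/221 8/53 -40/221 3 4 E
1 5/16 2/5 5/16 -2/5 2 4 S
2 40/137 8/37 40/137 -8/37 2 5 W
3 4/25 20/137 4/25 -20/137 1 5 N
4 40/277 8/45 40/277 -8/45 1 6 E
5 5/17 10/29 5/17 -10/29 0 6 S
6 40/173 40/229 40/173 -40/229 0 7 W
final -1 7 N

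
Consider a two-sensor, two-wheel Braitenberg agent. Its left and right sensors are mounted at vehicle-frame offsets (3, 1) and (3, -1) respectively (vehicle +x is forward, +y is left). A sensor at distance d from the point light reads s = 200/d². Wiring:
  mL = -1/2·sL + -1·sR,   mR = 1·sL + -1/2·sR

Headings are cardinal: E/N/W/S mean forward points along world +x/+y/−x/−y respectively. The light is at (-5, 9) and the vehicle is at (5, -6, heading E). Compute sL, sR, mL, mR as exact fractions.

left sensor world pos  = (8, -5); dL² = 365
right sensor world pos = (8, -7); dR² = 425
sL = 200/365 = 40/73
sR = 200/425 = 8/17
mL = -1/2·sL + -1·sR = -924/1241
mR = 1·sL + -1/2·sR = 388/1241

40/73 8/17 -924/1241 388/1241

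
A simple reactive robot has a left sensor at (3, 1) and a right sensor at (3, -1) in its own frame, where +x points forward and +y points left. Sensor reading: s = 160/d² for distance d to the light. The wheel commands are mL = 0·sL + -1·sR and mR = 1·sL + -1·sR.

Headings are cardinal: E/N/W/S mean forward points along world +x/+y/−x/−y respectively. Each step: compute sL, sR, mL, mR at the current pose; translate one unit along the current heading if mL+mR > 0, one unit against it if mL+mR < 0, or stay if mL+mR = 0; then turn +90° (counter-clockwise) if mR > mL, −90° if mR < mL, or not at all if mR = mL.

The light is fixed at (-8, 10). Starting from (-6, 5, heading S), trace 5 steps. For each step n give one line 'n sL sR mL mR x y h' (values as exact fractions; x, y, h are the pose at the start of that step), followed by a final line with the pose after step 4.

0 160/73 32/13 -32/13 -256/949 -6 5 S
1 80/17 16/5 -16/5 128/85 -6 6 E
2 160 32 -32 128 -7 6 N
3 8 20 -20 -12 -7 7 W
4 32/9 160/37 -160/37 -256/333 -6 7 S
final -6 8 E

n=0: pose=(-6,5,S); sL=160/73, sR=32/13; mL=-32/13, mR=-256/949; mL+mR=-2592/949 → advance -1; mR−mL=160/73 → turn +1·90°
n=1: pose=(-6,6,E); sL=80/17, sR=16/5; mL=-16/5, mR=128/85; mL+mR=-144/85 → advance -1; mR−mL=80/17 → turn +1·90°
n=2: pose=(-7,6,N); sL=160, sR=32; mL=-32, mR=128; mL+mR=96 → advance +1; mR−mL=160 → turn +1·90°
n=3: pose=(-7,7,W); sL=8, sR=20; mL=-20, mR=-12; mL+mR=-32 → advance -1; mR−mL=8 → turn +1·90°
n=4: pose=(-6,7,S); sL=32/9, sR=160/37; mL=-160/37, mR=-256/333; mL+mR=-1696/333 → advance -1; mR−mL=32/9 → turn +1·90°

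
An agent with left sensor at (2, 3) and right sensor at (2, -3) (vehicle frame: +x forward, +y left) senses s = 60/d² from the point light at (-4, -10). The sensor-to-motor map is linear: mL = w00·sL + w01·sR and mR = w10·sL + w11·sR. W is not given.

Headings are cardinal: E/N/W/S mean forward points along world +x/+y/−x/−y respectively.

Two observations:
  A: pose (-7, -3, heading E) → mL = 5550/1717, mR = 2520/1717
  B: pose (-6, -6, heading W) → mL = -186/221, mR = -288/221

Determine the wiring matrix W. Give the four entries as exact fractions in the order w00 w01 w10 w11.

-1/2 1 -1/2 1/2

obs A: pose=(-7,-3,E) → sL=60/101, sR=60/17, mL=5550/1717, mR=2520/1717
obs B: pose=(-6,-6,W) → sL=60/17, sR=12/13, mL=-186/221, mR=-288/221
sensor matrix S = [[60/101, 60/17], [60/17, 12/13]]; det S = -4518720/379457
solve [mL_A; mL_B] = S·[w00; w01] and [mR_A; mR_B] = S·[w10; w11]:
  w00 = -1/2, w01 = 1, w10 = -1/2, w11 = 1/2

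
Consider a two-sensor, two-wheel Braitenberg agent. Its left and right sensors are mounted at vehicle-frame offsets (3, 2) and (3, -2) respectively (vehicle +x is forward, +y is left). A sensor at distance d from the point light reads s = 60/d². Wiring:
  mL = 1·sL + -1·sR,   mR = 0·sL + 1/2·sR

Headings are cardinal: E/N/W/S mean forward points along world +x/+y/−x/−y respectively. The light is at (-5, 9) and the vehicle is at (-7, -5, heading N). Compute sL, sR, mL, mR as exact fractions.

60/137 60/121 -960/16577 30/121

left sensor world pos  = (-9, -2); dL² = 137
right sensor world pos = (-5, -2); dR² = 121
sL = 60/137 = 60/137
sR = 60/121 = 60/121
mL = 1·sL + -1·sR = -960/16577
mR = 0·sL + 1/2·sR = 30/121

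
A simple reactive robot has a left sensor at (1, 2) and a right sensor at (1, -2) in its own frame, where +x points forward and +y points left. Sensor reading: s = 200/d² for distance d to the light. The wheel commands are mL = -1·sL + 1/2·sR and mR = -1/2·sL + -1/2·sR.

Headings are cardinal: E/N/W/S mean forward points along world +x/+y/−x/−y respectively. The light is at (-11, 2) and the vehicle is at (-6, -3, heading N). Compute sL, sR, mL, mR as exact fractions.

8 40/13 -84/13 -72/13

left sensor world pos  = (-8, -2); dL² = 25
right sensor world pos = (-4, -2); dR² = 65
sL = 200/25 = 8
sR = 200/65 = 40/13
mL = -1·sL + 1/2·sR = -84/13
mR = -1/2·sL + -1/2·sR = -72/13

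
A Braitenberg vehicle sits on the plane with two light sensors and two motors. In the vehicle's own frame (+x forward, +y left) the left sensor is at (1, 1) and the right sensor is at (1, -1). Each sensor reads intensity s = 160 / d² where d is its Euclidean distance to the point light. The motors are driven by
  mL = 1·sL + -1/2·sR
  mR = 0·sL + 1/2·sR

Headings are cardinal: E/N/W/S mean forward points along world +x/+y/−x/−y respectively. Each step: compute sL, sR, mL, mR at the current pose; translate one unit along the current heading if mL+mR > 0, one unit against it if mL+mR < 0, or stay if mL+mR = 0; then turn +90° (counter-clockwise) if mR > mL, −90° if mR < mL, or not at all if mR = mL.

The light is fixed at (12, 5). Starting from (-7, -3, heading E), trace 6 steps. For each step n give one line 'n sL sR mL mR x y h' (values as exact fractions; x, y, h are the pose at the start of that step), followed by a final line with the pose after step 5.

0 160/373 32/81 6992/30213 16/81 -7 -3 E
1 16/37 80/221 2056/8177 40/221 -6 -3 S
2 160/461 32/85 6224/39185 16/85 -6 -4 W
3 20/53 8/25 288/1325 4/25 -7 -4 S
4 160/521 160/481 35280/250601 80/481 -7 -5 W
5 80/241 80/281 12840/67721 40/281 -8 -5 S
final -8 -6 W

n=0: pose=(-7,-3,E); sL=160/373, sR=32/81; mL=6992/30213, mR=16/81; mL+mR=160/373 → advance +1; mR−mL=-1024/30213 → turn -1·90°
n=1: pose=(-6,-3,S); sL=16/37, sR=80/221; mL=2056/8177, mR=40/221; mL+mR=16/37 → advance +1; mR−mL=-576/8177 → turn -1·90°
n=2: pose=(-6,-4,W); sL=160/461, sR=32/85; mL=6224/39185, mR=16/85; mL+mR=160/461 → advance +1; mR−mL=1152/39185 → turn +1·90°
n=3: pose=(-7,-4,S); sL=20/53, sR=8/25; mL=288/1325, mR=4/25; mL+mR=20/53 → advance +1; mR−mL=-76/1325 → turn -1·90°
n=4: pose=(-7,-5,W); sL=160/521, sR=160/481; mL=35280/250601, mR=80/481; mL+mR=160/521 → advance +1; mR−mL=6400/250601 → turn +1·90°
n=5: pose=(-8,-5,S); sL=80/241, sR=80/281; mL=12840/67721, mR=40/281; mL+mR=80/241 → advance +1; mR−mL=-3200/67721 → turn -1·90°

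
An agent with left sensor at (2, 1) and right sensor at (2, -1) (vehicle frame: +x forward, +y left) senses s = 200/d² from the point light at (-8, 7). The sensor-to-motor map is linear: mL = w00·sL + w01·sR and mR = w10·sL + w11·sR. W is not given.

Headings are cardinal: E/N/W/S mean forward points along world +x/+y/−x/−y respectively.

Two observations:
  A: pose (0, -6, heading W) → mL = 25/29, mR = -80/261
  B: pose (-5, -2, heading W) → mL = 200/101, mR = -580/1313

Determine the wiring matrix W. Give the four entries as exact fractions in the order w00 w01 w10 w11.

obs A: pose=(0,-6,W) → sL=25/29, sR=10/9, mL=25/29, mR=-80/261
obs B: pose=(-5,-2,W) → sL=200/101, sR=40/13, mL=200/101, mR=-580/1313
sensor matrix S = [[25/29, 10/9], [200/101, 40/13]]; det S = 155000/342693
solve [mL_A; mL_B] = S·[w00; w01] and [mR_A; mR_B] = S·[w10; w11]:
  w00 = 1, w01 = 0, w10 = -1, w11 = 1/2

1 0 -1 1/2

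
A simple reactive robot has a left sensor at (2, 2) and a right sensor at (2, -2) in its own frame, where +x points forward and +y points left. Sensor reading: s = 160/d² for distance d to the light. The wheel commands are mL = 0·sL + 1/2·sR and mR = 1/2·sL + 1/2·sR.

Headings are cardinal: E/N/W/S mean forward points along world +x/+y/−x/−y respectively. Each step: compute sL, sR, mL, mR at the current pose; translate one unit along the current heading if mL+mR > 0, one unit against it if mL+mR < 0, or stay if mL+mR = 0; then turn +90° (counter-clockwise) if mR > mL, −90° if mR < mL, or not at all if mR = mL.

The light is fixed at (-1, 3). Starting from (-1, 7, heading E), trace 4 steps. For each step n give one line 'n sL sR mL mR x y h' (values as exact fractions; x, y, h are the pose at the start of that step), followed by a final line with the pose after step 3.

0 4 20 10 12 -1 7 E
1 160/37 32/9 16/9 1312/333 0 7 N
2 16 16/5 8/5 48/5 0 8 W
3 160/13 160/13 80/13 160/13 -1 8 S
final -1 7 E

n=0: pose=(-1,7,E); sL=4, sR=20; mL=10, mR=12; mL+mR=22 → advance +1; mR−mL=2 → turn +1·90°
n=1: pose=(0,7,N); sL=160/37, sR=32/9; mL=16/9, mR=1312/333; mL+mR=1904/333 → advance +1; mR−mL=80/37 → turn +1·90°
n=2: pose=(0,8,W); sL=16, sR=16/5; mL=8/5, mR=48/5; mL+mR=56/5 → advance +1; mR−mL=8 → turn +1·90°
n=3: pose=(-1,8,S); sL=160/13, sR=160/13; mL=80/13, mR=160/13; mL+mR=240/13 → advance +1; mR−mL=80/13 → turn +1·90°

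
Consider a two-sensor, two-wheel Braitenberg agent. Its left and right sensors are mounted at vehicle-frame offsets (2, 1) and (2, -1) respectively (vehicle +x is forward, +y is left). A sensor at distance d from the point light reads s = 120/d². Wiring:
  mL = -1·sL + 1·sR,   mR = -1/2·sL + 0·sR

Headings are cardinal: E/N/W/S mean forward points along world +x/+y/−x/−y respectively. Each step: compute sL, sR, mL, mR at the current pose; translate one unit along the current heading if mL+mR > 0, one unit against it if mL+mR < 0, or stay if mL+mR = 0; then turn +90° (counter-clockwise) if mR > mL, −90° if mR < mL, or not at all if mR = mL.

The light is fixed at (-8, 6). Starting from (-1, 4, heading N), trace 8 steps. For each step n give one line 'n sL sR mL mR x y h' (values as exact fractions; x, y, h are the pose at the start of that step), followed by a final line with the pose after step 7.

0 10/3 15/8 -35/24 -5/3 -1 4 N
1 24/17 120/97 -288/1649 -12/17 -1 3 E
2 60/37 12/5 144/185 -30/37 -2 3 S
3 24/5 120/17 192/85 -12/5 -2 4 W
4 10/3 15/8 -35/24 -5/3 -1 4 N
5 24/17 120/97 -288/1649 -12/17 -1 3 E
6 60/37 12/5 144/185 -30/37 -2 3 S
7 24/5 120/17 192/85 -12/5 -2 4 W
final -1 4 N

n=0: pose=(-1,4,N); sL=10/3, sR=15/8; mL=-35/24, mR=-5/3; mL+mR=-25/8 → advance -1; mR−mL=-5/24 → turn -1·90°
n=1: pose=(-1,3,E); sL=24/17, sR=120/97; mL=-288/1649, mR=-12/17; mL+mR=-1452/1649 → advance -1; mR−mL=-876/1649 → turn -1·90°
n=2: pose=(-2,3,S); sL=60/37, sR=12/5; mL=144/185, mR=-30/37; mL+mR=-6/185 → advance -1; mR−mL=-294/185 → turn -1·90°
n=3: pose=(-2,4,W); sL=24/5, sR=120/17; mL=192/85, mR=-12/5; mL+mR=-12/85 → advance -1; mR−mL=-396/85 → turn -1·90°
n=4: pose=(-1,4,N); sL=10/3, sR=15/8; mL=-35/24, mR=-5/3; mL+mR=-25/8 → advance -1; mR−mL=-5/24 → turn -1·90°
n=5: pose=(-1,3,E); sL=24/17, sR=120/97; mL=-288/1649, mR=-12/17; mL+mR=-1452/1649 → advance -1; mR−mL=-876/1649 → turn -1·90°
n=6: pose=(-2,3,S); sL=60/37, sR=12/5; mL=144/185, mR=-30/37; mL+mR=-6/185 → advance -1; mR−mL=-294/185 → turn -1·90°
n=7: pose=(-2,4,W); sL=24/5, sR=120/17; mL=192/85, mR=-12/5; mL+mR=-12/85 → advance -1; mR−mL=-396/85 → turn -1·90°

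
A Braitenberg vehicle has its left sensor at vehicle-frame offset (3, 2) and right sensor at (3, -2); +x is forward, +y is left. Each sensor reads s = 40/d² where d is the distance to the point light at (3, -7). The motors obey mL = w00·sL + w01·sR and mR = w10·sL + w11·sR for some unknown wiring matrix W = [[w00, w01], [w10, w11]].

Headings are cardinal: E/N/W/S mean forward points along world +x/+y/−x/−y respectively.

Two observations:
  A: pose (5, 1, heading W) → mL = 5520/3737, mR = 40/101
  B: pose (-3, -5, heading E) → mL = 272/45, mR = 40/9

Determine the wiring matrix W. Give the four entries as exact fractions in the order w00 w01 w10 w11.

obs A: pose=(5,1,W) → sL=40/37, sR=40/101, mL=5520/3737, mR=40/101
obs B: pose=(-3,-5,E) → sL=8/5, sR=40/9, mL=272/45, mR=40/9
sensor matrix S = [[40/37, 40/101], [8/5, 40/9]]; det S = 140288/33633
solve [mL_A; mL_B] = S·[w00; w01] and [mR_A; mR_B] = S·[w10; w11]:
  w00 = 1, w01 = 1, w10 = 0, w11 = 1

1 1 0 1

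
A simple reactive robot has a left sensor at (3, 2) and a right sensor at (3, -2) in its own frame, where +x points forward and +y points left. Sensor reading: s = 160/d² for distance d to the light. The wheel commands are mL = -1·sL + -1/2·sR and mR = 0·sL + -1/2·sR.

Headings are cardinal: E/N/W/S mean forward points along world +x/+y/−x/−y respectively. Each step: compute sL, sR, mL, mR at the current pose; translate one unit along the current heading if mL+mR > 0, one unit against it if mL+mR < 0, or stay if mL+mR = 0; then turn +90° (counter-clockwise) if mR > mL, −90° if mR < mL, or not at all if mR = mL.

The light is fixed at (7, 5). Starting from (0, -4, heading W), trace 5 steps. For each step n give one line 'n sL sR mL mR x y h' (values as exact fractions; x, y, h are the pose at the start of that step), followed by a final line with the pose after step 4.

0 160/221 160/149 -41520/32929 -80/149 0 -4 W
1 1 10/13 -18/13 -5/13 1 -4 S
2 32/9 160/109 -4208/981 -80/109 1 -3 E
3 80/53 16/5 -824/265 -8/5 0 -3 N
4 160/221 160/149 -41520/32929 -80/149 0 -4 W
final 1 -4 S

n=0: pose=(0,-4,W); sL=160/221, sR=160/149; mL=-41520/32929, mR=-80/149; mL+mR=-59200/32929 → advance -1; mR−mL=160/221 → turn +1·90°
n=1: pose=(1,-4,S); sL=1, sR=10/13; mL=-18/13, mR=-5/13; mL+mR=-23/13 → advance -1; mR−mL=1 → turn +1·90°
n=2: pose=(1,-3,E); sL=32/9, sR=160/109; mL=-4208/981, mR=-80/109; mL+mR=-4928/981 → advance -1; mR−mL=32/9 → turn +1·90°
n=3: pose=(0,-3,N); sL=80/53, sR=16/5; mL=-824/265, mR=-8/5; mL+mR=-1248/265 → advance -1; mR−mL=80/53 → turn +1·90°
n=4: pose=(0,-4,W); sL=160/221, sR=160/149; mL=-41520/32929, mR=-80/149; mL+mR=-59200/32929 → advance -1; mR−mL=160/221 → turn +1·90°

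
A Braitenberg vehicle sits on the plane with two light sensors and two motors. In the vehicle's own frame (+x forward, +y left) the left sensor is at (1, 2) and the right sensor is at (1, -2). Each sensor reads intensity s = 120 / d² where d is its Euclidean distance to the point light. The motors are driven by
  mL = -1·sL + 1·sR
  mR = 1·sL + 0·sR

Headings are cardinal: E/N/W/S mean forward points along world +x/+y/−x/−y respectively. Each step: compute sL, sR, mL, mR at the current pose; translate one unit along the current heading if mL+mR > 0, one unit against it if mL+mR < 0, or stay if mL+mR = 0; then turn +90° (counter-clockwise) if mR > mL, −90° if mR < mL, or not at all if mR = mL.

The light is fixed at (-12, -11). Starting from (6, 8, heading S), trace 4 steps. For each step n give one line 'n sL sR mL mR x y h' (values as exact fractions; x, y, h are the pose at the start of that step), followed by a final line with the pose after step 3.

n=0: pose=(6,8,S); sL=30/181, sR=6/29; mL=216/5249, mR=30/181; mL+mR=6/29 → advance +1; mR−mL=654/5249 → turn +1·90°
n=1: pose=(6,7,E); sL=120/761, sR=120/617; mL=17280/469537, mR=120/761; mL+mR=120/617 → advance +1; mR−mL=56760/469537 → turn +1·90°
n=2: pose=(7,7,N); sL=12/65, sR=60/401; mL=-912/26065, mR=12/65; mL+mR=60/401 → advance +1; mR−mL=5724/26065 → turn +1·90°
n=3: pose=(7,8,W); sL=120/613, sR=8/51; mL=-1216/31263, mR=120/613; mL+mR=8/51 → advance +1; mR−mL=7336/31263 → turn +1·90°

0 30/181 6/29 216/5249 30/181 6 8 S
1 120/761 120/617 17280/469537 120/761 6 7 E
2 12/65 60/401 -912/26065 12/65 7 7 N
3 120/613 8/51 -1216/31263 120/613 7 8 W
final 6 8 S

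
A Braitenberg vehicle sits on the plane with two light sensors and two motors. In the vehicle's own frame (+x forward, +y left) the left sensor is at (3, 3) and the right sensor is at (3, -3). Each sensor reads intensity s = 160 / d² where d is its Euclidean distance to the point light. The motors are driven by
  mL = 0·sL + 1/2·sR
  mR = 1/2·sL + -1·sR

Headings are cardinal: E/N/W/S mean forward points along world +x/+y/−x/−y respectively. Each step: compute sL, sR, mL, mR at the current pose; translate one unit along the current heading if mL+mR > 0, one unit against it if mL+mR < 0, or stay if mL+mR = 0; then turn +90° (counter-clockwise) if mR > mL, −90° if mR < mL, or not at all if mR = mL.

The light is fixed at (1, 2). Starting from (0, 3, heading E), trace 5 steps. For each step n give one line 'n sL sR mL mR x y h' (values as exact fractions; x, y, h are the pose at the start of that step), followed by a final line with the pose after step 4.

n=0: pose=(0,3,E); sL=8, sR=20; mL=10, mR=-16; mL+mR=-6 → advance -1; mR−mL=-26 → turn -1·90°
n=1: pose=(-1,3,S); sL=32, sR=160/29; mL=80/29, mR=304/29; mL+mR=384/29 → advance +1; mR−mL=224/29 → turn +1·90°
n=2: pose=(-1,2,E); sL=16, sR=16; mL=8, mR=-8; mL+mR=0 → advance +0; mR−mL=-16 → turn -1·90°
n=3: pose=(-1,2,S); sL=16, sR=80/17; mL=40/17, mR=56/17; mL+mR=96/17 → advance +1; mR−mL=16/17 → turn +1·90°
n=4: pose=(-1,1,E); sL=32, sR=160/17; mL=80/17, mR=112/17; mL+mR=192/17 → advance +1; mR−mL=32/17 → turn +1·90°

0 8 20 10 -16 0 3 E
1 32 160/29 80/29 304/29 -1 3 S
2 16 16 8 -8 -1 2 E
3 16 80/17 40/17 56/17 -1 2 S
4 32 160/17 80/17 112/17 -1 1 E
final 0 1 N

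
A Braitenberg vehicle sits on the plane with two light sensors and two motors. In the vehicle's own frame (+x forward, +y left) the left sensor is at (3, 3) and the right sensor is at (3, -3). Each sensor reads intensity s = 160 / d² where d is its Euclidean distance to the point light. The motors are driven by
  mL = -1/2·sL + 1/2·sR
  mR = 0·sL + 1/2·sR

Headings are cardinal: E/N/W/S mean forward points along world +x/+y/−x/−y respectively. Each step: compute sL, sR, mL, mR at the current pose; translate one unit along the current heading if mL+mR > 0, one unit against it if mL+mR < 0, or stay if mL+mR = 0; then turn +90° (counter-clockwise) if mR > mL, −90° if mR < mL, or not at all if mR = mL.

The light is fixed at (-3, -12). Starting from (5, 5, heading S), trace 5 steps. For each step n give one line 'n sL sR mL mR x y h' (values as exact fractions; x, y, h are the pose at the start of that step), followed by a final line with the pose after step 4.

0 160/317 160/221 7680/70057 80/221 5 5 S
1 80/241 16/29 768/6989 8/29 5 4 E
2 160/397 32/101 -1728/40097 16/101 6 4 N
3 20/29 40/109 -510/3161 20/109 6 5 W
4 160/317 160/221 7680/70057 80/221 5 5 S
final 5 4 E

n=0: pose=(5,5,S); sL=160/317, sR=160/221; mL=7680/70057, mR=80/221; mL+mR=33040/70057 → advance +1; mR−mL=80/317 → turn +1·90°
n=1: pose=(5,4,E); sL=80/241, sR=16/29; mL=768/6989, mR=8/29; mL+mR=2696/6989 → advance +1; mR−mL=40/241 → turn +1·90°
n=2: pose=(6,4,N); sL=160/397, sR=32/101; mL=-1728/40097, mR=16/101; mL+mR=4624/40097 → advance +1; mR−mL=80/397 → turn +1·90°
n=3: pose=(6,5,W); sL=20/29, sR=40/109; mL=-510/3161, mR=20/109; mL+mR=70/3161 → advance +1; mR−mL=10/29 → turn +1·90°
n=4: pose=(5,5,S); sL=160/317, sR=160/221; mL=7680/70057, mR=80/221; mL+mR=33040/70057 → advance +1; mR−mL=80/317 → turn +1·90°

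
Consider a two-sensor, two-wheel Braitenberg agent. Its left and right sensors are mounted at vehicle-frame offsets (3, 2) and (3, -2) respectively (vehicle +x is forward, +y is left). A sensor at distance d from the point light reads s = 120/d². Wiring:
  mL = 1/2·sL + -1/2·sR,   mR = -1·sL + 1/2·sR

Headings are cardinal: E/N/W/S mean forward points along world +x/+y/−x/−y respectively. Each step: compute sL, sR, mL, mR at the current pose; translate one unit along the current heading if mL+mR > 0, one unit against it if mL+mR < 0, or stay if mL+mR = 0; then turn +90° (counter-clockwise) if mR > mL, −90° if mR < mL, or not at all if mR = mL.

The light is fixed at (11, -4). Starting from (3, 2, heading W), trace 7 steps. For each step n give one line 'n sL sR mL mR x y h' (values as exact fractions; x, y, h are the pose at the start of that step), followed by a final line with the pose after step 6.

0 120/137 24/37 576/5069 -2796/5069 3 2 W
1 20/27 60/53 -280/1431 -250/1431 4 2 N
2 120/109 120/149 2400/16241 -11340/16241 4 1 W
3 15/16 3/2 -9/32 -3/16 5 1 N
4 24/17 40/39 128/663 -596/663 5 0 W
5 60/49 60/29 -600/1421 -270/1421 6 0 N
6 24/13 120/89 288/1157 -1356/1157 6 -1 W
final 7 -1 N

n=0: pose=(3,2,W); sL=120/137, sR=24/37; mL=576/5069, mR=-2796/5069; mL+mR=-60/137 → advance -1; mR−mL=-3372/5069 → turn -1·90°
n=1: pose=(4,2,N); sL=20/27, sR=60/53; mL=-280/1431, mR=-250/1431; mL+mR=-10/27 → advance -1; mR−mL=10/477 → turn +1·90°
n=2: pose=(4,1,W); sL=120/109, sR=120/149; mL=2400/16241, mR=-11340/16241; mL+mR=-60/109 → advance -1; mR−mL=-13740/16241 → turn -1·90°
n=3: pose=(5,1,N); sL=15/16, sR=3/2; mL=-9/32, mR=-3/16; mL+mR=-15/32 → advance -1; mR−mL=3/32 → turn +1·90°
n=4: pose=(5,0,W); sL=24/17, sR=40/39; mL=128/663, mR=-596/663; mL+mR=-12/17 → advance -1; mR−mL=-724/663 → turn -1·90°
n=5: pose=(6,0,N); sL=60/49, sR=60/29; mL=-600/1421, mR=-270/1421; mL+mR=-30/49 → advance -1; mR−mL=330/1421 → turn +1·90°
n=6: pose=(6,-1,W); sL=24/13, sR=120/89; mL=288/1157, mR=-1356/1157; mL+mR=-12/13 → advance -1; mR−mL=-1644/1157 → turn -1·90°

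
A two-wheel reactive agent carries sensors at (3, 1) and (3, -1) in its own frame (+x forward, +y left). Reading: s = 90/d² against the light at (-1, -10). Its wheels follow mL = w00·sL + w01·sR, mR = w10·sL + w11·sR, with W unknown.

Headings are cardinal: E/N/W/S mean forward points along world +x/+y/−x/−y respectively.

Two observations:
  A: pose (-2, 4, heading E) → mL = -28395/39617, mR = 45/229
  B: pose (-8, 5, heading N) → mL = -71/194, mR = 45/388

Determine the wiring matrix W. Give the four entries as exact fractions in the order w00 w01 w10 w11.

-1/2 -1 1/2 0

obs A: pose=(-2,4,E) → sL=90/229, sR=90/173, mL=-28395/39617, mR=45/229
obs B: pose=(-8,5,N) → sL=45/194, sR=1/4, mL=-71/194, mR=45/388
sensor matrix S = [[90/229, 90/173], [45/194, 1/4]]; det S = -172305/7685698
solve [mL_A; mL_B] = S·[w00; w01] and [mR_A; mR_B] = S·[w10; w11]:
  w00 = -1/2, w01 = -1, w10 = 1/2, w11 = 0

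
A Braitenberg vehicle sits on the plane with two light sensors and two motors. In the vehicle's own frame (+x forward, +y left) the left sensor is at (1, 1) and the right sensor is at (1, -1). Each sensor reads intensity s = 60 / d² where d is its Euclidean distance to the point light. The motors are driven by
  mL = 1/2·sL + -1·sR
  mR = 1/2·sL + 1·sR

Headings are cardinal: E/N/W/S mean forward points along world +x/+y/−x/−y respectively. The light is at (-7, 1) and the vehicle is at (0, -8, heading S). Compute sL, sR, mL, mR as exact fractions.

15/41 15/34 -180/697 435/697

left sensor world pos  = (1, -9); dL² = 164
right sensor world pos = (-1, -9); dR² = 136
sL = 60/164 = 15/41
sR = 60/136 = 15/34
mL = 1/2·sL + -1·sR = -180/697
mR = 1/2·sL + 1·sR = 435/697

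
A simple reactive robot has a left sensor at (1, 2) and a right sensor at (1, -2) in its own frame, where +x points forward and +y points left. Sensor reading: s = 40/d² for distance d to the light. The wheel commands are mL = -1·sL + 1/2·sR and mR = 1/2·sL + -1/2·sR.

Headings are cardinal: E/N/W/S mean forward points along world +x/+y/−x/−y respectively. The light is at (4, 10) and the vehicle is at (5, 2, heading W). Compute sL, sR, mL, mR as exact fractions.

left sensor world pos  = (4, 0); dL² = 100
right sensor world pos = (4, 4); dR² = 36
sL = 40/100 = 2/5
sR = 40/36 = 10/9
mL = -1·sL + 1/2·sR = 7/45
mR = 1/2·sL + -1/2·sR = -16/45

2/5 10/9 7/45 -16/45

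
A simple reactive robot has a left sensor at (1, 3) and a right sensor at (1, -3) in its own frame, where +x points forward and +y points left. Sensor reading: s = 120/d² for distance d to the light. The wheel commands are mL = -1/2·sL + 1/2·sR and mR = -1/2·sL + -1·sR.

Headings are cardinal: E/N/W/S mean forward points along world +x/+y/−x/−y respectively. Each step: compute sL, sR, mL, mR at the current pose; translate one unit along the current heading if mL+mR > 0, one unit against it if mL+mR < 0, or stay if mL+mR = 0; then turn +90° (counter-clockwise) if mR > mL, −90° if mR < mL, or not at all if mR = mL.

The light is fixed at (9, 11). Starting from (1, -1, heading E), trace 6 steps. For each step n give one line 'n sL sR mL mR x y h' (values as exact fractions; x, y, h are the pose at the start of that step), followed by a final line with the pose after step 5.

n=0: pose=(1,-1,E); sL=12/13, sR=60/137; mL=-432/1781, mR=-1602/1781; mL+mR=-2034/1781 → advance -1; mR−mL=-90/137 → turn -1·90°
n=1: pose=(0,-1,S); sL=24/41, sR=120/313; mL=-1296/12833, mR=-8676/12833; mL+mR=-9972/12833 → advance -1; mR−mL=-180/313 → turn -1·90°
n=2: pose=(0,0,W); sL=15/37, sR=30/41; mL=495/3034, mR=-2835/3034; mL+mR=-1170/1517 → advance -1; mR−mL=-45/41 → turn -1·90°
n=3: pose=(1,0,N); sL=120/221, sR=24/25; mL=1152/5525, mR=-6804/5525; mL+mR=-5652/5525 → advance -1; mR−mL=-36/25 → turn -1·90°
n=4: pose=(1,-1,E); sL=12/13, sR=60/137; mL=-432/1781, mR=-1602/1781; mL+mR=-2034/1781 → advance -1; mR−mL=-90/137 → turn -1·90°
n=5: pose=(0,-1,S); sL=24/41, sR=120/313; mL=-1296/12833, mR=-8676/12833; mL+mR=-9972/12833 → advance -1; mR−mL=-180/313 → turn -1·90°

0 12/13 60/137 -432/1781 -1602/1781 1 -1 E
1 24/41 120/313 -1296/12833 -8676/12833 0 -1 S
2 15/37 30/41 495/3034 -2835/3034 0 0 W
3 120/221 24/25 1152/5525 -6804/5525 1 0 N
4 12/13 60/137 -432/1781 -1602/1781 1 -1 E
5 24/41 120/313 -1296/12833 -8676/12833 0 -1 S
final 0 0 W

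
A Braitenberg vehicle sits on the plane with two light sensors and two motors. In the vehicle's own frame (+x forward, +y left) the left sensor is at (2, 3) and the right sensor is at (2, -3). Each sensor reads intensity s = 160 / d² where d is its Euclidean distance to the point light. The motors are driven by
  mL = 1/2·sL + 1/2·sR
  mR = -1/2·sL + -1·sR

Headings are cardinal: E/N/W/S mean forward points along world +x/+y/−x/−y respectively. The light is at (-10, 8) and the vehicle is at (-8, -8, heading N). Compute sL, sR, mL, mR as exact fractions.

left sensor world pos  = (-11, -6); dL² = 197
right sensor world pos = (-5, -6); dR² = 221
sL = 160/197 = 160/197
sR = 160/221 = 160/221
mL = 1/2·sL + 1/2·sR = 33440/43537
mR = -1/2·sL + -1·sR = -49200/43537

160/197 160/221 33440/43537 -49200/43537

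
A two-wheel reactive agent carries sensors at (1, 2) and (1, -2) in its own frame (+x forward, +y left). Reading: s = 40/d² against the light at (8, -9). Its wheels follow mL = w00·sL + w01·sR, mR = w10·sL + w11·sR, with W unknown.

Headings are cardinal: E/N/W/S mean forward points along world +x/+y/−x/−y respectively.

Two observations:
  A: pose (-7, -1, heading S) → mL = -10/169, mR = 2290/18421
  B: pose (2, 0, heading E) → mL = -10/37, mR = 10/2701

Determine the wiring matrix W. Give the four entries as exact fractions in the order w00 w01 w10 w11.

0 -1/2 1 -1/2

obs A: pose=(-7,-1,S) → sL=20/109, sR=20/169, mL=-10/169, mR=2290/18421
obs B: pose=(2,0,E) → sL=20/73, sR=20/37, mL=-10/37, mR=10/2701
sensor matrix S = [[20/109, 20/169], [20/73, 20/37]]; det S = 3321600/49755121
solve [mL_A; mL_B] = S·[w00; w01] and [mR_A; mR_B] = S·[w10; w11]:
  w00 = 0, w01 = -1/2, w10 = 1, w11 = -1/2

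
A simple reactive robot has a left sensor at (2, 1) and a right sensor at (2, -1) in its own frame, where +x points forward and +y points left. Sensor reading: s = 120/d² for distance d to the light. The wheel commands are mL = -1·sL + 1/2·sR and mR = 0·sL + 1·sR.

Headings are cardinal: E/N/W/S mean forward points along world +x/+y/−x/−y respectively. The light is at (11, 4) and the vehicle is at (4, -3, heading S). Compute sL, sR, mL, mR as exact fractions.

40/39 24/29 -692/1131 24/29

left sensor world pos  = (5, -5); dL² = 117
right sensor world pos = (3, -5); dR² = 145
sL = 120/117 = 40/39
sR = 120/145 = 24/29
mL = -1·sL + 1/2·sR = -692/1131
mR = 0·sL + 1·sR = 24/29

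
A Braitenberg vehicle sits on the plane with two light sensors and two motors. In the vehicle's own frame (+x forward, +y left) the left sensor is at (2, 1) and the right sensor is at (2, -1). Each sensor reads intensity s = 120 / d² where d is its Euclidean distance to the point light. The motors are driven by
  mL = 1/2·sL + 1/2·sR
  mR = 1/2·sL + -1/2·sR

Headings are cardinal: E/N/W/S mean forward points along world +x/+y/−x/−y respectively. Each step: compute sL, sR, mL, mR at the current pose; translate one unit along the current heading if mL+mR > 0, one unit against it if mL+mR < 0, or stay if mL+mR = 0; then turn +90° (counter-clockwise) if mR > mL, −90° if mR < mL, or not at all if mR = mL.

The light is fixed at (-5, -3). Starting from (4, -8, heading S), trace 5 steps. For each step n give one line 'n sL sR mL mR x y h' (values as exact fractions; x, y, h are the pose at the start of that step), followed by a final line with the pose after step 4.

0 120/149 120/113 15720/16837 -2160/16837 4 -8 S
1 60/49 60/37 2580/1813 -360/1813 4 -9 W
2 24/13 120/97 1944/1261 384/1261 3 -9 N
3 30/29 15/17 945/986 75/986 3 -8 E
4 120/149 120/113 15720/16837 -2160/16837 4 -8 S
final 4 -9 W

n=0: pose=(4,-8,S); sL=120/149, sR=120/113; mL=15720/16837, mR=-2160/16837; mL+mR=120/149 → advance +1; mR−mL=-120/113 → turn -1·90°
n=1: pose=(4,-9,W); sL=60/49, sR=60/37; mL=2580/1813, mR=-360/1813; mL+mR=60/49 → advance +1; mR−mL=-60/37 → turn -1·90°
n=2: pose=(3,-9,N); sL=24/13, sR=120/97; mL=1944/1261, mR=384/1261; mL+mR=24/13 → advance +1; mR−mL=-120/97 → turn -1·90°
n=3: pose=(3,-8,E); sL=30/29, sR=15/17; mL=945/986, mR=75/986; mL+mR=30/29 → advance +1; mR−mL=-15/17 → turn -1·90°
n=4: pose=(4,-8,S); sL=120/149, sR=120/113; mL=15720/16837, mR=-2160/16837; mL+mR=120/149 → advance +1; mR−mL=-120/113 → turn -1·90°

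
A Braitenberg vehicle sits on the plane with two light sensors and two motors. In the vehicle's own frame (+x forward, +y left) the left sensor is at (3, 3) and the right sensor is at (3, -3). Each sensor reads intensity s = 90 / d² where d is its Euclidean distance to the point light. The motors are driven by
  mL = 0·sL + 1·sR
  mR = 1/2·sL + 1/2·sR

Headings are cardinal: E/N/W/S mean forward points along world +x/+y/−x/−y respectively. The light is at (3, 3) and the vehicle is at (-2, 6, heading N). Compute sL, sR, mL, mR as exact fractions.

9/10 9/4 9/4 63/40

left sensor world pos  = (-5, 9); dL² = 100
right sensor world pos = (1, 9); dR² = 40
sL = 90/100 = 9/10
sR = 90/40 = 9/4
mL = 0·sL + 1·sR = 9/4
mR = 1/2·sL + 1/2·sR = 63/40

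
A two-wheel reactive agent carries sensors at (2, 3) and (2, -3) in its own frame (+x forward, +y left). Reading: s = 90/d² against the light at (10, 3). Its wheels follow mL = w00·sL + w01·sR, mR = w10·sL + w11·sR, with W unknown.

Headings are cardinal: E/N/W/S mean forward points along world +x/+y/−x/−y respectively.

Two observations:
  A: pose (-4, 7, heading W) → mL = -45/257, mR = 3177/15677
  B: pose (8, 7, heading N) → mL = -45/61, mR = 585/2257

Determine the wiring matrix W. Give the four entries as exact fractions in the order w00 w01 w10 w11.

-1/2 0 1 -1/2

obs A: pose=(-4,7,W) → sL=90/257, sR=18/61, mL=-45/257, mR=3177/15677
obs B: pose=(8,7,N) → sL=90/61, sR=90/37, mL=-45/61, mR=585/2257
sensor matrix S = [[90/257, 18/61], [90/61, 90/37]]; det S = 14735520/35382989
solve [mL_A; mL_B] = S·[w00; w01] and [mR_A; mR_B] = S·[w10; w11]:
  w00 = -1/2, w01 = 0, w10 = 1, w11 = -1/2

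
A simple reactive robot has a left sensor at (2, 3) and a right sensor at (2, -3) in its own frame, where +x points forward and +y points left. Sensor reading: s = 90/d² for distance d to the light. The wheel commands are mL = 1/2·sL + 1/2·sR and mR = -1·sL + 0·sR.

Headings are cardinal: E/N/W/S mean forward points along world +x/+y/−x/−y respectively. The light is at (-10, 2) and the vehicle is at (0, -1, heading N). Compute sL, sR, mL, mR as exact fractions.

9/5 9/17 99/85 -9/5

left sensor world pos  = (-3, 1); dL² = 50
right sensor world pos = (3, 1); dR² = 170
sL = 90/50 = 9/5
sR = 90/170 = 9/17
mL = 1/2·sL + 1/2·sR = 99/85
mR = -1·sL + 0·sR = -9/5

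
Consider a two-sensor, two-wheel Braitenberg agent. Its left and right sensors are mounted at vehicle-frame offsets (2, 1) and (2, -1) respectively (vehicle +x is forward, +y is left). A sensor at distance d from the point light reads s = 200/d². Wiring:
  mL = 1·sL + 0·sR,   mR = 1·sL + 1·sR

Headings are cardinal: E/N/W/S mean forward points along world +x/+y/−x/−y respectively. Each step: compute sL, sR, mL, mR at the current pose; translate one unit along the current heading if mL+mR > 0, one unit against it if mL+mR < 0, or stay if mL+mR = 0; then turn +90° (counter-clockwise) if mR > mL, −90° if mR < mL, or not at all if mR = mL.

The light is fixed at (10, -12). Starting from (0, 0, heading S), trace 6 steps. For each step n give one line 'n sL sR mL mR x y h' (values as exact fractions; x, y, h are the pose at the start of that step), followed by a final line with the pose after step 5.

n=0: pose=(0,0,S); sL=200/181, sR=200/221; mL=200/181, mR=80400/40001; mL+mR=124600/40001 → advance +1; mR−mL=200/221 → turn +1·90°
n=1: pose=(0,-1,E); sL=25/26, sR=50/41; mL=25/26, mR=2325/1066; mL+mR=1675/533 → advance +1; mR−mL=50/41 → turn +1·90°
n=2: pose=(1,-1,N); sL=200/269, sR=200/233; mL=200/269, mR=100400/62677; mL+mR=147000/62677 → advance +1; mR−mL=200/233 → turn +1·90°
n=3: pose=(1,0,W); sL=100/121, sR=20/29; mL=100/121, mR=5320/3509; mL+mR=8220/3509 → advance +1; mR−mL=20/29 → turn +1·90°
n=4: pose=(0,0,S); sL=200/181, sR=200/221; mL=200/181, mR=80400/40001; mL+mR=124600/40001 → advance +1; mR−mL=200/221 → turn +1·90°
n=5: pose=(0,-1,E); sL=25/26, sR=50/41; mL=25/26, mR=2325/1066; mL+mR=1675/533 → advance +1; mR−mL=50/41 → turn +1·90°

0 200/181 200/221 200/181 80400/40001 0 0 S
1 25/26 50/41 25/26 2325/1066 0 -1 E
2 200/269 200/233 200/269 100400/62677 1 -1 N
3 100/121 20/29 100/121 5320/3509 1 0 W
4 200/181 200/221 200/181 80400/40001 0 0 S
5 25/26 50/41 25/26 2325/1066 0 -1 E
final 1 -1 N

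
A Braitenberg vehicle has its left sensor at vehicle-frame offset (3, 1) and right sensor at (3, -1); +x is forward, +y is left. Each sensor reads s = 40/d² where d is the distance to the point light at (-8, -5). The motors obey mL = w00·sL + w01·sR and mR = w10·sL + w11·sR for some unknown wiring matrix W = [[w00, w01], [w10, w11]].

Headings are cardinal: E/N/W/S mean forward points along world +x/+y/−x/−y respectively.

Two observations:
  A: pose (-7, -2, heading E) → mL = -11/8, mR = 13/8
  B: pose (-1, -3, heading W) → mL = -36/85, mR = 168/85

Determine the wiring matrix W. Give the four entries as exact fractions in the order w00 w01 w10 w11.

1/2 -1 1/2 1/2

obs A: pose=(-7,-2,E) → sL=5/4, sR=2, mL=-11/8, mR=13/8
obs B: pose=(-1,-3,W) → sL=40/17, sR=8/5, mL=-36/85, mR=168/85
sensor matrix S = [[5/4, 2], [40/17, 8/5]]; det S = -46/17
solve [mL_A; mL_B] = S·[w00; w01] and [mR_A; mR_B] = S·[w10; w11]:
  w00 = 1/2, w01 = -1, w10 = 1/2, w11 = 1/2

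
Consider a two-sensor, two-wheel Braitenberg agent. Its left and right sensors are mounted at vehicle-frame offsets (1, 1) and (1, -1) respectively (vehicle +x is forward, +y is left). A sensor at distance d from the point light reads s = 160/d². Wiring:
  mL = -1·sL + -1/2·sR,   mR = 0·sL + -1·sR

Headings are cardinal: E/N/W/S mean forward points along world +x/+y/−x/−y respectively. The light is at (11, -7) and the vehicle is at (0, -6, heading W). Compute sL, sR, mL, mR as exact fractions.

10/9 40/37 -550/333 -40/37

left sensor world pos  = (-1, -7); dL² = 144
right sensor world pos = (-1, -5); dR² = 148
sL = 160/144 = 10/9
sR = 160/148 = 40/37
mL = -1·sL + -1/2·sR = -550/333
mR = 0·sL + -1·sR = -40/37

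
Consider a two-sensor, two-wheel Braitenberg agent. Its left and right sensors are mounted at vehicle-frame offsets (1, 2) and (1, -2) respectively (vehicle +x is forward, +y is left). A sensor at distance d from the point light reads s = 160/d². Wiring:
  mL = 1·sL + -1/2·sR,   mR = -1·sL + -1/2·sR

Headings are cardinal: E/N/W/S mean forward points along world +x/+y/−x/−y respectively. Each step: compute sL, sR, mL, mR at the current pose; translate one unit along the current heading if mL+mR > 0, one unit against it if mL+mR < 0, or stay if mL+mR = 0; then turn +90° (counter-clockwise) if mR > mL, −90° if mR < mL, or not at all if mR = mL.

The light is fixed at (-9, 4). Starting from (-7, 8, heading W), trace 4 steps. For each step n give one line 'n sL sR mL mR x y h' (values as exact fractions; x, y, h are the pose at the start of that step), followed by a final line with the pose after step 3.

0 32 160/37 1104/37 -1264/37 -7 8 W
1 80/13 16/5 296/65 -504/65 -6 8 N
2 160/41 160/17 -560/697 -6000/697 -6 7 E
3 8 40 -12 -28 -7 7 S
final -7 8 W

n=0: pose=(-7,8,W); sL=32, sR=160/37; mL=1104/37, mR=-1264/37; mL+mR=-160/37 → advance -1; mR−mL=-64 → turn -1·90°
n=1: pose=(-6,8,N); sL=80/13, sR=16/5; mL=296/65, mR=-504/65; mL+mR=-16/5 → advance -1; mR−mL=-160/13 → turn -1·90°
n=2: pose=(-6,7,E); sL=160/41, sR=160/17; mL=-560/697, mR=-6000/697; mL+mR=-160/17 → advance -1; mR−mL=-320/41 → turn -1·90°
n=3: pose=(-7,7,S); sL=8, sR=40; mL=-12, mR=-28; mL+mR=-40 → advance -1; mR−mL=-16 → turn -1·90°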